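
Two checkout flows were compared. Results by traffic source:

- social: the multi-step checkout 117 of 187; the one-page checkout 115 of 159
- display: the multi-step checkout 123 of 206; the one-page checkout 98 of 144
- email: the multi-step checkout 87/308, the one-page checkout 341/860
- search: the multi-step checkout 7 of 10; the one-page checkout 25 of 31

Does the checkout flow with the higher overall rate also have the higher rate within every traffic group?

Yes

Social: the multi-step checkout 117/187 = 62.6%, the one-page checkout 115/159 = 72.3% → the one-page checkout
Display: the multi-step checkout 123/206 = 59.7%, the one-page checkout 98/144 = 68.1% → the one-page checkout
Email: the multi-step checkout 87/308 = 28.2%, the one-page checkout 341/860 = 39.7% → the one-page checkout
Search: the multi-step checkout 7/10 = 70.0%, the one-page checkout 25/31 = 80.6% → the one-page checkout
Overall: the multi-step checkout 334/711 = 47.0%, the one-page checkout 579/1194 = 48.5% → the one-page checkout
The one-page checkout wins overall and in every traffic group — no reversal.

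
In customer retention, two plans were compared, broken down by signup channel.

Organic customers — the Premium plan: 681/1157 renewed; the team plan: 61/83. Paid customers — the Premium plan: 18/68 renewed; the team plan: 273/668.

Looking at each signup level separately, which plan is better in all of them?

the team plan

Organic: the Premium plan 681/1157 = 58.9%, the team plan 61/83 = 73.5% → the team plan
Paid: the Premium plan 18/68 = 26.5%, the team plan 273/668 = 40.9% → the team plan
The team plan has the higher rate in both groups.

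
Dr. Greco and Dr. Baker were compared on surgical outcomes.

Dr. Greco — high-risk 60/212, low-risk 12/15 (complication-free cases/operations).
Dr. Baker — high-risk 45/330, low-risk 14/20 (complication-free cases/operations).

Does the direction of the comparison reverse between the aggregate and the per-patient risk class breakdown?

No

High-risk: Dr. Greco 60/212 = 28.3%, Dr. Baker 45/330 = 13.6% → Dr. Greco
Low-risk: Dr. Greco 12/15 = 80.0%, Dr. Baker 14/20 = 70.0% → Dr. Greco
Overall: Dr. Greco 72/227 = 31.7%, Dr. Baker 59/350 = 16.9% → Dr. Greco
Dr. Greco wins overall and in every patient risk group — no reversal.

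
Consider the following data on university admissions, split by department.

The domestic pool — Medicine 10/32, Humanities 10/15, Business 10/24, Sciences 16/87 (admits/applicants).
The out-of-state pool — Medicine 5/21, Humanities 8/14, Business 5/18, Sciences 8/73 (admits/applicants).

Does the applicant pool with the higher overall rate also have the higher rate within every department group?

Yes

Medicine: the domestic pool 10/32 = 31.2%, the out-of-state pool 5/21 = 23.8% → the domestic pool
Humanities: the domestic pool 10/15 = 66.7%, the out-of-state pool 8/14 = 57.1% → the domestic pool
Business: the domestic pool 10/24 = 41.7%, the out-of-state pool 5/18 = 27.8% → the domestic pool
Sciences: the domestic pool 16/87 = 18.4%, the out-of-state pool 8/73 = 11.0% → the domestic pool
Overall: the domestic pool 46/158 = 29.1%, the out-of-state pool 26/126 = 20.6% → the domestic pool
The domestic pool wins overall and in every department group — no reversal.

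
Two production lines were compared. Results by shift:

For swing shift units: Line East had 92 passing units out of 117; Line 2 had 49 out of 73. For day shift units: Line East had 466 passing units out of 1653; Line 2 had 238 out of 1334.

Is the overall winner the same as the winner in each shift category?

Yes

Swing shift: Line East 92/117 = 78.6%, Line 2 49/73 = 67.1% → Line East
Day shift: Line East 466/1653 = 28.2%, Line 2 238/1334 = 17.8% → Line East
Overall: Line East 558/1770 = 31.5%, Line 2 287/1407 = 20.4% → Line East
Line East wins overall and in every shift group — no reversal.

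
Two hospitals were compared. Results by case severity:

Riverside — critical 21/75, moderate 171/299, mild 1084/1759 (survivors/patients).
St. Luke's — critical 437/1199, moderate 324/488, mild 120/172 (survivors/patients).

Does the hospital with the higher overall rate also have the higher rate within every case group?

No

Critical: Riverside 21/75 = 28.0%, St. Luke's 437/1199 = 36.4% → St. Luke's
Moderate: Riverside 171/299 = 57.2%, St. Luke's 324/488 = 66.4% → St. Luke's
Mild: Riverside 1084/1759 = 61.6%, St. Luke's 120/172 = 69.8% → St. Luke's
Overall: Riverside 1276/2133 = 59.8%, St. Luke's 881/1859 = 47.4% → Riverside
St. Luke's wins each case group but Riverside wins overall — the comparison reverses. St. Luke's's patients skew toward critical, which has a lower base rate.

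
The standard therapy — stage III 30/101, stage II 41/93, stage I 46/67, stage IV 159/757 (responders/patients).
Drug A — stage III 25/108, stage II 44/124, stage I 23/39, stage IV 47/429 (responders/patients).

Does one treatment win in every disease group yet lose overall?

Stage III: the standard therapy 30/101 = 29.7%, Drug A 25/108 = 23.1% → the standard therapy
Stage II: the standard therapy 41/93 = 44.1%, Drug A 44/124 = 35.5% → the standard therapy
Stage I: the standard therapy 46/67 = 68.7%, Drug A 23/39 = 59.0% → the standard therapy
Stage IV: the standard therapy 159/757 = 21.0%, Drug A 47/429 = 11.0% → the standard therapy
Overall: the standard therapy 276/1018 = 27.1%, Drug A 139/700 = 19.9% → the standard therapy
The standard therapy wins overall and in every disease group — no reversal.

No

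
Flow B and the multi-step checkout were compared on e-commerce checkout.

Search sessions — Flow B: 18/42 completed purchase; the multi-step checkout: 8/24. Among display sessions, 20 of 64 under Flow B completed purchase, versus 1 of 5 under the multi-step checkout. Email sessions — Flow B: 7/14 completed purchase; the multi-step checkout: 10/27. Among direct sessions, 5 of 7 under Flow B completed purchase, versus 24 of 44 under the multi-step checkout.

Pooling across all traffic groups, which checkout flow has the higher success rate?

the multi-step checkout

Search: Flow B 18/42 = 42.9%, the multi-step checkout 8/24 = 33.3% → Flow B
Display: Flow B 20/64 = 31.2%, the multi-step checkout 1/5 = 20.0% → Flow B
Email: Flow B 7/14 = 50.0%, the multi-step checkout 10/27 = 37.0% → Flow B
Direct: Flow B 5/7 = 71.4%, the multi-step checkout 24/44 = 54.5% → Flow B
Overall: Flow B 50/127 = 39.4%, the multi-step checkout 43/100 = 43.0% → the multi-step checkout
(Flow B wins every traffic group but the multi-step checkout wins overall — Flow B's sessions skew toward the low-rate display group.)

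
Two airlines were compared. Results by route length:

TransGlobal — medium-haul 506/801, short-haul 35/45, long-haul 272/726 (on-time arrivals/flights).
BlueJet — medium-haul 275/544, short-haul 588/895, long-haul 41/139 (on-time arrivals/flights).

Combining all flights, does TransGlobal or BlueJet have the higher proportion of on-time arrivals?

Medium-haul: TransGlobal 506/801 = 63.2%, BlueJet 275/544 = 50.6% → TransGlobal
Short-haul: TransGlobal 35/45 = 77.8%, BlueJet 588/895 = 65.7% → TransGlobal
Long-haul: TransGlobal 272/726 = 37.5%, BlueJet 41/139 = 29.5% → TransGlobal
Overall: TransGlobal 813/1572 = 51.7%, BlueJet 904/1578 = 57.3% → BlueJet
(TransGlobal wins every route group but BlueJet wins overall — TransGlobal's flights skew toward the low-rate long-haul group.)

BlueJet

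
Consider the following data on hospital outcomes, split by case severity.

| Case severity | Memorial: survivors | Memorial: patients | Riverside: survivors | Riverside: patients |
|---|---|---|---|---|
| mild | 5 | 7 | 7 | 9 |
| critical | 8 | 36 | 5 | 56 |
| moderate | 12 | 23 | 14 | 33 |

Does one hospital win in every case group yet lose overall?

No

Mild: Memorial 5/7 = 71.4%, Riverside 7/9 = 77.8% → Riverside
Critical: Memorial 8/36 = 22.2%, Riverside 5/56 = 8.9% → Memorial
Moderate: Memorial 12/23 = 52.2%, Riverside 14/33 = 42.4% → Memorial
Overall: Memorial 25/66 = 37.9%, Riverside 26/98 = 26.5% → Memorial
Neither sweeps: Memorial wins 2 of 3 groups, Riverside wins 1. Memorial wins overall but not every group — no Simpson reversal.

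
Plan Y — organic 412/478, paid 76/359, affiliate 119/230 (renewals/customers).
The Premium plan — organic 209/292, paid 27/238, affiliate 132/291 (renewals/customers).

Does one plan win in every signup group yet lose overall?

No

Organic: Plan Y 412/478 = 86.2%, the Premium plan 209/292 = 71.6% → Plan Y
Paid: Plan Y 76/359 = 21.2%, the Premium plan 27/238 = 11.3% → Plan Y
Affiliate: Plan Y 119/230 = 51.7%, the Premium plan 132/291 = 45.4% → Plan Y
Overall: Plan Y 607/1067 = 56.9%, the Premium plan 368/821 = 44.8% → Plan Y
Plan Y wins overall and in every signup group — no reversal.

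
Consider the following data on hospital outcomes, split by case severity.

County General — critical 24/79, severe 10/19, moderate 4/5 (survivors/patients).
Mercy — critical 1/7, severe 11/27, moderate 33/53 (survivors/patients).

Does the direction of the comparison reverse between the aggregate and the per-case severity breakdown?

Critical: County General 24/79 = 30.4%, Mercy 1/7 = 14.3% → County General
Severe: County General 10/19 = 52.6%, Mercy 11/27 = 40.7% → County General
Moderate: County General 4/5 = 80.0%, Mercy 33/53 = 62.3% → County General
Overall: County General 38/103 = 36.9%, Mercy 45/87 = 51.7% → Mercy
County General wins each case group but Mercy wins overall — the comparison reverses. County General's patients skew toward critical, which has a lower base rate.

Yes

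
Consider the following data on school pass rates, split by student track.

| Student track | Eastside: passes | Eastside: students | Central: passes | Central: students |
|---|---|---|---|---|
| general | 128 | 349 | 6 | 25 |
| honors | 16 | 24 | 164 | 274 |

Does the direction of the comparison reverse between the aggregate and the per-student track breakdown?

Yes

General: Eastside 128/349 = 36.7%, Central 6/25 = 24.0% → Eastside
Honors: Eastside 16/24 = 66.7%, Central 164/274 = 59.9% → Eastside
Overall: Eastside 144/373 = 38.6%, Central 170/299 = 56.9% → Central
Eastside wins each student group but Central wins overall — the comparison reverses. Eastside's students skew toward general, which has a lower base rate.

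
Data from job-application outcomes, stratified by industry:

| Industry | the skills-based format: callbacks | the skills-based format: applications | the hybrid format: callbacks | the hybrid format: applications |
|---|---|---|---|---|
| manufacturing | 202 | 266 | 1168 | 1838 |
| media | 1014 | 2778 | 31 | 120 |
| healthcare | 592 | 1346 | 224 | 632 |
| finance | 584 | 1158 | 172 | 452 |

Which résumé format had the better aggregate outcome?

Manufacturing: the skills-based format 202/266 = 75.9%, the hybrid format 1168/1838 = 63.5% → the skills-based format
Media: the skills-based format 1014/2778 = 36.5%, the hybrid format 31/120 = 25.8% → the skills-based format
Healthcare: the skills-based format 592/1346 = 44.0%, the hybrid format 224/632 = 35.4% → the skills-based format
Finance: the skills-based format 584/1158 = 50.4%, the hybrid format 172/452 = 38.1% → the skills-based format
Overall: the skills-based format 2392/5548 = 43.1%, the hybrid format 1595/3042 = 52.4% → the hybrid format
(The skills-based format wins every industry group but the hybrid format wins overall — the skills-based format's applications skew toward the low-rate media group.)

the hybrid format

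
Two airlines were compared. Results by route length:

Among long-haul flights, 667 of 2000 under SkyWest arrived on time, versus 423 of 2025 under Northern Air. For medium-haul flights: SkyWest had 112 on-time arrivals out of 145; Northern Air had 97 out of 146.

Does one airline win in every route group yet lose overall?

Long-haul: SkyWest 667/2000 = 33.4%, Northern Air 423/2025 = 20.9% → SkyWest
Medium-haul: SkyWest 112/145 = 77.2%, Northern Air 97/146 = 66.4% → SkyWest
Overall: SkyWest 779/2145 = 36.3%, Northern Air 520/2171 = 24.0% → SkyWest
SkyWest wins overall and in every route group — no reversal.

No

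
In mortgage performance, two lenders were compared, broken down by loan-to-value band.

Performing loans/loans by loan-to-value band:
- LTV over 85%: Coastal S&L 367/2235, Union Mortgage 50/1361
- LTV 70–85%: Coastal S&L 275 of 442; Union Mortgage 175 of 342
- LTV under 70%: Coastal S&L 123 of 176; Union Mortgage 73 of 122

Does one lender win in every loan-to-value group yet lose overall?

No

LTV over 85%: Coastal S&L 367/2235 = 16.4%, Union Mortgage 50/1361 = 3.7% → Coastal S&L
LTV 70–85%: Coastal S&L 275/442 = 62.2%, Union Mortgage 175/342 = 51.2% → Coastal S&L
LTV under 70%: Coastal S&L 123/176 = 69.9%, Union Mortgage 73/122 = 59.8% → Coastal S&L
Overall: Coastal S&L 765/2853 = 26.8%, Union Mortgage 298/1825 = 16.3% → Coastal S&L
Coastal S&L wins overall and in every loan-to-value group — no reversal.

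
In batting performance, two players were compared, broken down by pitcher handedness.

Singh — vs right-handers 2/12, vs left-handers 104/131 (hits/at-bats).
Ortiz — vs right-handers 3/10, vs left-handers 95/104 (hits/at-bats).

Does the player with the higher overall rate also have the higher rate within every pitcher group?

Yes

Vs right-handers: Singh 2/12 = 16.7%, Ortiz 3/10 = 30.0% → Ortiz
Vs left-handers: Singh 104/131 = 79.4%, Ortiz 95/104 = 91.3% → Ortiz
Overall: Singh 106/143 = 74.1%, Ortiz 98/114 = 86.0% → Ortiz
Ortiz wins overall and in every pitcher group — no reversal.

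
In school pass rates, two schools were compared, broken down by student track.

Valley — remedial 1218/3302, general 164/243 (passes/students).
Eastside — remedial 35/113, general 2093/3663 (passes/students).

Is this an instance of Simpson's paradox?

Yes

Remedial: Valley 1218/3302 = 36.9%, Eastside 35/113 = 31.0% → Valley
General: Valley 164/243 = 67.5%, Eastside 2093/3663 = 57.1% → Valley
Overall: Valley 1382/3545 = 39.0%, Eastside 2128/3776 = 56.4% → Eastside
Valley wins each student group but Eastside wins overall — the comparison reverses. Valley's students skew toward remedial, which has a lower base rate.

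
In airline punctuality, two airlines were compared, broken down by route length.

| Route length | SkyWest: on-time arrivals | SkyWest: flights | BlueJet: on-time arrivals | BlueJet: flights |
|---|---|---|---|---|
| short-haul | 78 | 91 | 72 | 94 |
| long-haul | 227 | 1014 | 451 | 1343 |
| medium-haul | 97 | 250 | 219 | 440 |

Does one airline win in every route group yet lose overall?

No

Short-haul: SkyWest 78/91 = 85.7%, BlueJet 72/94 = 76.6% → SkyWest
Long-haul: SkyWest 227/1014 = 22.4%, BlueJet 451/1343 = 33.6% → BlueJet
Medium-haul: SkyWest 97/250 = 38.8%, BlueJet 219/440 = 49.8% → BlueJet
Overall: SkyWest 402/1355 = 29.7%, BlueJet 742/1877 = 39.5% → BlueJet
Neither sweeps: SkyWest wins 1 of 3 groups, BlueJet wins 2. BlueJet wins overall but not every group — no Simpson reversal.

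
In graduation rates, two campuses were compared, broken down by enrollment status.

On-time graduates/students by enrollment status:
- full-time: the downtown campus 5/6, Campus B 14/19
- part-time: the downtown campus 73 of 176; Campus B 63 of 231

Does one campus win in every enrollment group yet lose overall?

Full-time: the downtown campus 5/6 = 83.3%, Campus B 14/19 = 73.7% → the downtown campus
Part-time: the downtown campus 73/176 = 41.5%, Campus B 63/231 = 27.3% → the downtown campus
Overall: the downtown campus 78/182 = 42.9%, Campus B 77/250 = 30.8% → the downtown campus
The downtown campus wins overall and in every enrollment group — no reversal.

No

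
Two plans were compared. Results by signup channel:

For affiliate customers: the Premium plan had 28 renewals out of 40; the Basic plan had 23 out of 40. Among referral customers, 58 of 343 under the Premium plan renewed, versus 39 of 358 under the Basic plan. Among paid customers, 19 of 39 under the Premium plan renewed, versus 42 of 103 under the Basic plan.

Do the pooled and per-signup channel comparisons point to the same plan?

Affiliate: the Premium plan 28/40 = 70.0%, the Basic plan 23/40 = 57.5% → the Premium plan
Referral: the Premium plan 58/343 = 16.9%, the Basic plan 39/358 = 10.9% → the Premium plan
Paid: the Premium plan 19/39 = 48.7%, the Basic plan 42/103 = 40.8% → the Premium plan
Overall: the Premium plan 105/422 = 24.9%, the Basic plan 104/501 = 20.8% → the Premium plan
The Premium plan wins overall and in every signup group — no reversal.

Yes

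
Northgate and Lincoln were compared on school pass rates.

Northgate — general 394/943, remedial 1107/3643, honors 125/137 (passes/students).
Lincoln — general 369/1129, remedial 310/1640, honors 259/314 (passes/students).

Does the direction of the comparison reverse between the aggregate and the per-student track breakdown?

General: Northgate 394/943 = 41.8%, Lincoln 369/1129 = 32.7% → Northgate
Remedial: Northgate 1107/3643 = 30.4%, Lincoln 310/1640 = 18.9% → Northgate
Honors: Northgate 125/137 = 91.2%, Lincoln 259/314 = 82.5% → Northgate
Overall: Northgate 1626/4723 = 34.4%, Lincoln 938/3083 = 30.4% → Northgate
Northgate wins overall and in every student group — no reversal.

No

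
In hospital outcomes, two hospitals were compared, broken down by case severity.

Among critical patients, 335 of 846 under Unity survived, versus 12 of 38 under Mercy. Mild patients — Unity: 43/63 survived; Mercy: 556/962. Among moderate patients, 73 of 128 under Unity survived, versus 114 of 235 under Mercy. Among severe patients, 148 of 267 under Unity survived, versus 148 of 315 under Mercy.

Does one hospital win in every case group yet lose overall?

Yes

Critical: Unity 335/846 = 39.6%, Mercy 12/38 = 31.6% → Unity
Mild: Unity 43/63 = 68.3%, Mercy 556/962 = 57.8% → Unity
Moderate: Unity 73/128 = 57.0%, Mercy 114/235 = 48.5% → Unity
Severe: Unity 148/267 = 55.4%, Mercy 148/315 = 47.0% → Unity
Overall: Unity 599/1304 = 45.9%, Mercy 830/1550 = 53.5% → Mercy
Unity wins each case group but Mercy wins overall — the comparison reverses. Unity's patients skew toward critical, which has a lower base rate.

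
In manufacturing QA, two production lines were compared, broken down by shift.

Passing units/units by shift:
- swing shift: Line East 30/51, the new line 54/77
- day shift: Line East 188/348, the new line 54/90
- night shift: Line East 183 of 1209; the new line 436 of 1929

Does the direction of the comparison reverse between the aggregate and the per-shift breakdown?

Swing shift: Line East 30/51 = 58.8%, the new line 54/77 = 70.1% → the new line
Day shift: Line East 188/348 = 54.0%, the new line 54/90 = 60.0% → the new line
Night shift: Line East 183/1209 = 15.1%, the new line 436/1929 = 22.6% → the new line
Overall: Line East 401/1608 = 24.9%, the new line 544/2096 = 26.0% → the new line
The new line wins overall and in every shift group — no reversal.

No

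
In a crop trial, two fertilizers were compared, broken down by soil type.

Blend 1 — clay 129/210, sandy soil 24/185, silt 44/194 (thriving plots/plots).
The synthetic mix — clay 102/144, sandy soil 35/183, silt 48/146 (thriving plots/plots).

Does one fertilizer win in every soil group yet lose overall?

Clay: Blend 1 129/210 = 61.4%, the synthetic mix 102/144 = 70.8% → the synthetic mix
Sandy soil: Blend 1 24/185 = 13.0%, the synthetic mix 35/183 = 19.1% → the synthetic mix
Silt: Blend 1 44/194 = 22.7%, the synthetic mix 48/146 = 32.9% → the synthetic mix
Overall: Blend 1 197/589 = 33.4%, the synthetic mix 185/473 = 39.1% → the synthetic mix
The synthetic mix wins overall and in every soil group — no reversal.

No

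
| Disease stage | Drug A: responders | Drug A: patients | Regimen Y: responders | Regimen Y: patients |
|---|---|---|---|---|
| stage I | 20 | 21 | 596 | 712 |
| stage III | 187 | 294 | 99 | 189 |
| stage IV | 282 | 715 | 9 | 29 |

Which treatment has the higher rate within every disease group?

Drug A

Stage I: Drug A 20/21 = 95.2%, Regimen Y 596/712 = 83.7% → Drug A
Stage III: Drug A 187/294 = 63.6%, Regimen Y 99/189 = 52.4% → Drug A
Stage IV: Drug A 282/715 = 39.4%, Regimen Y 9/29 = 31.0% → Drug A
Drug A has the higher rate in all 3 groups.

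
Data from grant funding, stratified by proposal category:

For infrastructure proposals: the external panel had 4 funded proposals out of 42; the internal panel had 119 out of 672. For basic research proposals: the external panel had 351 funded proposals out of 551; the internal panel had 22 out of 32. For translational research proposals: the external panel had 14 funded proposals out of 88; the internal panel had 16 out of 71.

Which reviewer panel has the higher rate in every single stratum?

Infrastructure: the external panel 4/42 = 9.5%, the internal panel 119/672 = 17.7% → the internal panel
Basic research: the external panel 351/551 = 63.7%, the internal panel 22/32 = 68.8% → the internal panel
Translational research: the external panel 14/88 = 15.9%, the internal panel 16/71 = 22.5% → the internal panel
The internal panel has the higher rate in all 3 groups.

the internal panel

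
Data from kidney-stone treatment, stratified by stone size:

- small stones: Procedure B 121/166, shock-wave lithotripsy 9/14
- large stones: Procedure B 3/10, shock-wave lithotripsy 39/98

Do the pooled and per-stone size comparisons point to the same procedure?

Small stones: Procedure B 121/166 = 72.9%, shock-wave lithotripsy 9/14 = 64.3% → Procedure B
Large stones: Procedure B 3/10 = 30.0%, shock-wave lithotripsy 39/98 = 39.8% → shock-wave lithotripsy
Overall: Procedure B 124/176 = 70.5%, shock-wave lithotripsy 48/112 = 42.9% → Procedure B
Neither sweeps: Procedure B wins 1 of 2 groups, shock-wave lithotripsy wins 1. Procedure B wins overall but not every group — no Simpson reversal.

No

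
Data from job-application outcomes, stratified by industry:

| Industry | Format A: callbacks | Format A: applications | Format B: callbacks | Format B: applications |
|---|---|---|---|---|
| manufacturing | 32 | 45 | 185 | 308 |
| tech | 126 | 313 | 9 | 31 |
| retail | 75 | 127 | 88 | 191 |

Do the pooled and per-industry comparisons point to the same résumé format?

Manufacturing: Format A 32/45 = 71.1%, Format B 185/308 = 60.1% → Format A
Tech: Format A 126/313 = 40.3%, Format B 9/31 = 29.0% → Format A
Retail: Format A 75/127 = 59.1%, Format B 88/191 = 46.1% → Format A
Overall: Format A 233/485 = 48.0%, Format B 282/530 = 53.2% → Format B
Format A wins each industry group but Format B wins overall — the comparison reverses. Format A's applications skew toward tech, which has a lower base rate.

No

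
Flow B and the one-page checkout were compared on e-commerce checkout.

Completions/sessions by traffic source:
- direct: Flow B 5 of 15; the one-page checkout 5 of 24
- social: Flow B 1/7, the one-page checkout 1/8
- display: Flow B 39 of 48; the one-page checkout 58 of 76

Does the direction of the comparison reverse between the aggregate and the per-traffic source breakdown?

Direct: Flow B 5/15 = 33.3%, the one-page checkout 5/24 = 20.8% → Flow B
Social: Flow B 1/7 = 14.3%, the one-page checkout 1/8 = 12.5% → Flow B
Display: Flow B 39/48 = 81.2%, the one-page checkout 58/76 = 76.3% → Flow B
Overall: Flow B 45/70 = 64.3%, the one-page checkout 64/108 = 59.3% → Flow B
Flow B wins overall and in every traffic group — no reversal.

No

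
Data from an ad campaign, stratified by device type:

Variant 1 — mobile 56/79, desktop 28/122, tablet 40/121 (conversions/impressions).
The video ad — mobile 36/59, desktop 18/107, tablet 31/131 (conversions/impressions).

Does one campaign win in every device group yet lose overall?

Mobile: Variant 1 56/79 = 70.9%, the video ad 36/59 = 61.0% → Variant 1
Desktop: Variant 1 28/122 = 23.0%, the video ad 18/107 = 16.8% → Variant 1
Tablet: Variant 1 40/121 = 33.1%, the video ad 31/131 = 23.7% → Variant 1
Overall: Variant 1 124/322 = 38.5%, the video ad 85/297 = 28.6% → Variant 1
Variant 1 wins overall and in every device group — no reversal.

No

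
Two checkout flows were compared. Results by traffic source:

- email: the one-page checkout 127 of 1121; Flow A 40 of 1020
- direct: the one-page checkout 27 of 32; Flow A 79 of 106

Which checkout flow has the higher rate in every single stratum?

Email: the one-page checkout 127/1121 = 11.3%, Flow A 40/1020 = 3.9% → the one-page checkout
Direct: the one-page checkout 27/32 = 84.4%, Flow A 79/106 = 74.5% → the one-page checkout
The one-page checkout has the higher rate in both groups.

the one-page checkout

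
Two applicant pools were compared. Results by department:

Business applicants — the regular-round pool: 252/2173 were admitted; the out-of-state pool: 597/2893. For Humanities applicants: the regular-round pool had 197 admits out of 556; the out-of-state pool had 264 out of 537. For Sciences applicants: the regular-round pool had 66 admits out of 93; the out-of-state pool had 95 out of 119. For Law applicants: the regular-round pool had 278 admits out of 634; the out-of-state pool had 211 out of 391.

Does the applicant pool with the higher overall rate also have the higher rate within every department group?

Yes

Business: the regular-round pool 252/2173 = 11.6%, the out-of-state pool 597/2893 = 20.6% → the out-of-state pool
Humanities: the regular-round pool 197/556 = 35.4%, the out-of-state pool 264/537 = 49.2% → the out-of-state pool
Sciences: the regular-round pool 66/93 = 71.0%, the out-of-state pool 95/119 = 79.8% → the out-of-state pool
Law: the regular-round pool 278/634 = 43.8%, the out-of-state pool 211/391 = 54.0% → the out-of-state pool
Overall: the regular-round pool 793/3456 = 22.9%, the out-of-state pool 1167/3940 = 29.6% → the out-of-state pool
The out-of-state pool wins overall and in every department group — no reversal.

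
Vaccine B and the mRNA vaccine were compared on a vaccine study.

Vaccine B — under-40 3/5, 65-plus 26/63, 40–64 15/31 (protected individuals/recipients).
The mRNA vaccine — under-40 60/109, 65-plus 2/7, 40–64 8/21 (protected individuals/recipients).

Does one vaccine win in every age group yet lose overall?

Under-40: Vaccine B 3/5 = 60.0%, the mRNA vaccine 60/109 = 55.0% → Vaccine B
65-plus: Vaccine B 26/63 = 41.3%, the mRNA vaccine 2/7 = 28.6% → Vaccine B
40–64: Vaccine B 15/31 = 48.4%, the mRNA vaccine 8/21 = 38.1% → Vaccine B
Overall: Vaccine B 44/99 = 44.4%, the mRNA vaccine 70/137 = 51.1% → the mRNA vaccine
Vaccine B wins each age group but the mRNA vaccine wins overall — the comparison reverses. Vaccine B's recipients skew toward 65-plus, which has a lower base rate.

Yes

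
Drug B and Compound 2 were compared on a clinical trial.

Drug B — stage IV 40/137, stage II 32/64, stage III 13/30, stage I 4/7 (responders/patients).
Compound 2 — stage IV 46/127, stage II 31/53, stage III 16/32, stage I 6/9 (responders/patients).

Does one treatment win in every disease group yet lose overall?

Stage IV: Drug B 40/137 = 29.2%, Compound 2 46/127 = 36.2% → Compound 2
Stage II: Drug B 32/64 = 50.0%, Compound 2 31/53 = 58.5% → Compound 2
Stage III: Drug B 13/30 = 43.3%, Compound 2 16/32 = 50.0% → Compound 2
Stage I: Drug B 4/7 = 57.1%, Compound 2 6/9 = 66.7% → Compound 2
Overall: Drug B 89/238 = 37.4%, Compound 2 99/221 = 44.8% → Compound 2
Compound 2 wins overall and in every disease group — no reversal.

No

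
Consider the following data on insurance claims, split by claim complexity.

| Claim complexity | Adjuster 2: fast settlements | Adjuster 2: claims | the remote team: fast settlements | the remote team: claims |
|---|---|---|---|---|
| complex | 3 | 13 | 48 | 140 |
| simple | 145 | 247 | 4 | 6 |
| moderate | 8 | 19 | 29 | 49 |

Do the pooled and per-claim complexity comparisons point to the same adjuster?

Complex: Adjuster 2 3/13 = 23.1%, the remote team 48/140 = 34.3% → the remote team
Simple: Adjuster 2 145/247 = 58.7%, the remote team 4/6 = 66.7% → the remote team
Moderate: Adjuster 2 8/19 = 42.1%, the remote team 29/49 = 59.2% → the remote team
Overall: Adjuster 2 156/279 = 55.9%, the remote team 81/195 = 41.5% → Adjuster 2
The remote team wins each claim group but Adjuster 2 wins overall — the comparison reverses. The remote team's claims skew toward complex, which has a lower base rate.

No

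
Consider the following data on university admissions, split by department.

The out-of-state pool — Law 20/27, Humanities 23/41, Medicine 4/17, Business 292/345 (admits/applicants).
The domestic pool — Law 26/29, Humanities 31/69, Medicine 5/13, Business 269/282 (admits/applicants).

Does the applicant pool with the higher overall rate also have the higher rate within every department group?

Law: the out-of-state pool 20/27 = 74.1%, the domestic pool 26/29 = 89.7% → the domestic pool
Humanities: the out-of-state pool 23/41 = 56.1%, the domestic pool 31/69 = 44.9% → the out-of-state pool
Medicine: the out-of-state pool 4/17 = 23.5%, the domestic pool 5/13 = 38.5% → the domestic pool
Business: the out-of-state pool 292/345 = 84.6%, the domestic pool 269/282 = 95.4% → the domestic pool
Overall: the out-of-state pool 339/430 = 78.8%, the domestic pool 331/393 = 84.2% → the domestic pool
Neither sweeps: the out-of-state pool wins 1 of 4 groups, the domestic pool wins 3. The domestic pool wins overall but not every group — no Simpson reversal.

No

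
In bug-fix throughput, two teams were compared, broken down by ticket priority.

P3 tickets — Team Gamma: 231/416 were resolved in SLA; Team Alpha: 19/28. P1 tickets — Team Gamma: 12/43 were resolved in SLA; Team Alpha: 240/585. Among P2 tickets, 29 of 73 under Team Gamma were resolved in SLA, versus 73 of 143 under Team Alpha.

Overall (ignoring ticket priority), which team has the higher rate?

P3: Team Gamma 231/416 = 55.5%, Team Alpha 19/28 = 67.9% → Team Alpha
P1: Team Gamma 12/43 = 27.9%, Team Alpha 240/585 = 41.0% → Team Alpha
P2: Team Gamma 29/73 = 39.7%, Team Alpha 73/143 = 51.0% → Team Alpha
Overall: Team Gamma 272/532 = 51.1%, Team Alpha 332/756 = 43.9% → Team Gamma
(Team Alpha wins every ticket group but Team Gamma wins overall — Team Alpha's tickets skew toward the low-rate P1 group.)

Team Gamma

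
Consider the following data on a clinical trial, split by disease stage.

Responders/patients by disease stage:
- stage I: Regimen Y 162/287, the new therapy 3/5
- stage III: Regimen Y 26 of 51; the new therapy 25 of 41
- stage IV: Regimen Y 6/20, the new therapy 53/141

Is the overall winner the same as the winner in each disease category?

No

Stage I: Regimen Y 162/287 = 56.4%, the new therapy 3/5 = 60.0% → the new therapy
Stage III: Regimen Y 26/51 = 51.0%, the new therapy 25/41 = 61.0% → the new therapy
Stage IV: Regimen Y 6/20 = 30.0%, the new therapy 53/141 = 37.6% → the new therapy
Overall: Regimen Y 194/358 = 54.2%, the new therapy 81/187 = 43.3% → Regimen Y
The new therapy wins each disease group but Regimen Y wins overall — the comparison reverses. The new therapy's patients skew toward stage IV, which has a lower base rate.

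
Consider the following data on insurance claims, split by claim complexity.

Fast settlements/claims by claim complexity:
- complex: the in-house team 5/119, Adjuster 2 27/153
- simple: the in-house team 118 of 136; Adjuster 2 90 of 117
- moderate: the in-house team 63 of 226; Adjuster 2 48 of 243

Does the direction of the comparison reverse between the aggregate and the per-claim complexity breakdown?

No

Complex: the in-house team 5/119 = 4.2%, Adjuster 2 27/153 = 17.6% → Adjuster 2
Simple: the in-house team 118/136 = 86.8%, Adjuster 2 90/117 = 76.9% → the in-house team
Moderate: the in-house team 63/226 = 27.9%, Adjuster 2 48/243 = 19.8% → the in-house team
Overall: the in-house team 186/481 = 38.7%, Adjuster 2 165/513 = 32.2% → the in-house team
Neither sweeps: the in-house team wins 2 of 3 groups, Adjuster 2 wins 1. The in-house team wins overall but not every group — no Simpson reversal.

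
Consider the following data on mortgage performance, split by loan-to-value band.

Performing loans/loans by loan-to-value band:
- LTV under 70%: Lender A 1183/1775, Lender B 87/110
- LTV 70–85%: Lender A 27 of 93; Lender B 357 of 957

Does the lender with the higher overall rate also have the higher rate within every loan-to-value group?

LTV under 70%: Lender A 1183/1775 = 66.6%, Lender B 87/110 = 79.1% → Lender B
LTV 70–85%: Lender A 27/93 = 29.0%, Lender B 357/957 = 37.3% → Lender B
Overall: Lender A 1210/1868 = 64.8%, Lender B 444/1067 = 41.6% → Lender A
Lender B wins each loan-to-value group but Lender A wins overall — the comparison reverses. Lender B's loans skew toward LTV 70–85%, which has a lower base rate.

No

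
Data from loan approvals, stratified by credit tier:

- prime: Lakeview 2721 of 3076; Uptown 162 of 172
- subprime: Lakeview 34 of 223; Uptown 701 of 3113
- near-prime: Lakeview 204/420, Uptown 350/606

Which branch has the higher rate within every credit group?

Prime: Lakeview 2721/3076 = 88.5%, Uptown 162/172 = 94.2% → Uptown
Subprime: Lakeview 34/223 = 15.2%, Uptown 701/3113 = 22.5% → Uptown
Near-prime: Lakeview 204/420 = 48.6%, Uptown 350/606 = 57.8% → Uptown
Uptown has the higher rate in all 3 groups.

Uptown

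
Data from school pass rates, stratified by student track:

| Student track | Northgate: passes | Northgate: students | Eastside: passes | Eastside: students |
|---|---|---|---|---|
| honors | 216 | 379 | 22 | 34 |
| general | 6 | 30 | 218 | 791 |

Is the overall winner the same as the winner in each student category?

No

Honors: Northgate 216/379 = 57.0%, Eastside 22/34 = 64.7% → Eastside
General: Northgate 6/30 = 20.0%, Eastside 218/791 = 27.6% → Eastside
Overall: Northgate 222/409 = 54.3%, Eastside 240/825 = 29.1% → Northgate
Eastside wins each student group but Northgate wins overall — the comparison reverses. Eastside's students skew toward general, which has a lower base rate.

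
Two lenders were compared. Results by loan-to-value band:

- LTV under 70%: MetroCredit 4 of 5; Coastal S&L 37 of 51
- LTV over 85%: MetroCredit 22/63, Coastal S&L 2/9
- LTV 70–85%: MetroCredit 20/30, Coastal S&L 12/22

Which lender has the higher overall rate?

LTV under 70%: MetroCredit 4/5 = 80.0%, Coastal S&L 37/51 = 72.5% → MetroCredit
LTV over 85%: MetroCredit 22/63 = 34.9%, Coastal S&L 2/9 = 22.2% → MetroCredit
LTV 70–85%: MetroCredit 20/30 = 66.7%, Coastal S&L 12/22 = 54.5% → MetroCredit
Overall: MetroCredit 46/98 = 46.9%, Coastal S&L 51/82 = 62.2% → Coastal S&L
(MetroCredit wins every loan-to-value group but Coastal S&L wins overall — MetroCredit's loans skew toward the low-rate LTV over 85% group.)

Coastal S&L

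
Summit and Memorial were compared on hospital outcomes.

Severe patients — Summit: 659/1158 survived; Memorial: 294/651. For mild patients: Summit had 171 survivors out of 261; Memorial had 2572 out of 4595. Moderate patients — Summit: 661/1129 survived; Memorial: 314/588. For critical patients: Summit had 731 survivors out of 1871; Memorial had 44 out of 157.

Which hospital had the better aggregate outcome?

Memorial

Severe: Summit 659/1158 = 56.9%, Memorial 294/651 = 45.2% → Summit
Mild: Summit 171/261 = 65.5%, Memorial 2572/4595 = 56.0% → Summit
Moderate: Summit 661/1129 = 58.5%, Memorial 314/588 = 53.4% → Summit
Critical: Summit 731/1871 = 39.1%, Memorial 44/157 = 28.0% → Summit
Overall: Summit 2222/4419 = 50.3%, Memorial 3224/5991 = 53.8% → Memorial
(Summit wins every case group but Memorial wins overall — Summit's patients skew toward the low-rate critical group.)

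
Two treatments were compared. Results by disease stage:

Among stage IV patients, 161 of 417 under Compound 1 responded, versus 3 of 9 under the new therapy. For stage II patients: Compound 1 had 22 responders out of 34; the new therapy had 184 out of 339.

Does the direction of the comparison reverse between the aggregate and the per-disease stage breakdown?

Stage IV: Compound 1 161/417 = 38.6%, the new therapy 3/9 = 33.3% → Compound 1
Stage II: Compound 1 22/34 = 64.7%, the new therapy 184/339 = 54.3% → Compound 1
Overall: Compound 1 183/451 = 40.6%, the new therapy 187/348 = 53.7% → the new therapy
Compound 1 wins each disease group but the new therapy wins overall — the comparison reverses. Compound 1's patients skew toward stage IV, which has a lower base rate.

Yes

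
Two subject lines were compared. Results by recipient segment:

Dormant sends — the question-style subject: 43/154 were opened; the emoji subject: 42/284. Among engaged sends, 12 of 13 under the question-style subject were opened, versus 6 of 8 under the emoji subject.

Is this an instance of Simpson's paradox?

No

Dormant: the question-style subject 43/154 = 27.9%, the emoji subject 42/284 = 14.8% → the question-style subject
Engaged: the question-style subject 12/13 = 92.3%, the emoji subject 6/8 = 75.0% → the question-style subject
Overall: the question-style subject 55/167 = 32.9%, the emoji subject 48/292 = 16.4% → the question-style subject
The question-style subject wins overall and in every recipient group — no reversal.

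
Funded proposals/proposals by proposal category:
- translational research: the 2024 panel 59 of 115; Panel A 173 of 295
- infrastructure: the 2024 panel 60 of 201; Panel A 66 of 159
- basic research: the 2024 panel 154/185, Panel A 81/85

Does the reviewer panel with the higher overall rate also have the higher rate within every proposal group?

Yes

Translational research: the 2024 panel 59/115 = 51.3%, Panel A 173/295 = 58.6% → Panel A
Infrastructure: the 2024 panel 60/201 = 29.9%, Panel A 66/159 = 41.5% → Panel A
Basic research: the 2024 panel 154/185 = 83.2%, Panel A 81/85 = 95.3% → Panel A
Overall: the 2024 panel 273/501 = 54.5%, Panel A 320/539 = 59.4% → Panel A
Panel A wins overall and in every proposal group — no reversal.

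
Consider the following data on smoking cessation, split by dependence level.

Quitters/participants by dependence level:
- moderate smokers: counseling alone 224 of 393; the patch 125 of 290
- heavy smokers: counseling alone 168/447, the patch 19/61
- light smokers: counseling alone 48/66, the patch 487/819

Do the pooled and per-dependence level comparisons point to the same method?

Moderate smokers: counseling alone 224/393 = 57.0%, the patch 125/290 = 43.1% → counseling alone
Heavy smokers: counseling alone 168/447 = 37.6%, the patch 19/61 = 31.1% → counseling alone
Light smokers: counseling alone 48/66 = 72.7%, the patch 487/819 = 59.5% → counseling alone
Overall: counseling alone 440/906 = 48.6%, the patch 631/1170 = 53.9% → the patch
Counseling alone wins each dependence group but the patch wins overall — the comparison reverses. Counseling alone's participants skew toward heavy smokers, which has a lower base rate.

No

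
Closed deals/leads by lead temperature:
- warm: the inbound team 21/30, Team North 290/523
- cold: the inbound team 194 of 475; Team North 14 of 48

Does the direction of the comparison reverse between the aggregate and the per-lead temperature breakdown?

Warm: the inbound team 21/30 = 70.0%, Team North 290/523 = 55.4% → the inbound team
Cold: the inbound team 194/475 = 40.8%, Team North 14/48 = 29.2% → the inbound team
Overall: the inbound team 215/505 = 42.6%, Team North 304/571 = 53.2% → Team North
The inbound team wins each lead group but Team North wins overall — the comparison reverses. The inbound team's leads skew toward cold, which has a lower base rate.

Yes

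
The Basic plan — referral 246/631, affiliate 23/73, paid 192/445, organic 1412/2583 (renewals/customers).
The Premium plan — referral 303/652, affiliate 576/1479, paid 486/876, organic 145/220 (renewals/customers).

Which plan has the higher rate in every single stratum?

the Premium plan

Referral: the Basic plan 246/631 = 39.0%, the Premium plan 303/652 = 46.5% → the Premium plan
Affiliate: the Basic plan 23/73 = 31.5%, the Premium plan 576/1479 = 38.9% → the Premium plan
Paid: the Basic plan 192/445 = 43.1%, the Premium plan 486/876 = 55.5% → the Premium plan
Organic: the Basic plan 1412/2583 = 54.7%, the Premium plan 145/220 = 65.9% → the Premium plan
The Premium plan has the higher rate in all 4 groups.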